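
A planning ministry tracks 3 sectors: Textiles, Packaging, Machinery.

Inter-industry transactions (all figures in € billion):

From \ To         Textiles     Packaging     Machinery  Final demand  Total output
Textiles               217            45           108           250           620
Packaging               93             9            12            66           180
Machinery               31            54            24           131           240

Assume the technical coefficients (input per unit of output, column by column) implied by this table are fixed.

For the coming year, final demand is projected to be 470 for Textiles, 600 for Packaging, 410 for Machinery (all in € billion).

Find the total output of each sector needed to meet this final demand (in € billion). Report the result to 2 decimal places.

x_1 = 1683.40, x_2 = 942.82, x_3 = 863.35

Technical coefficients a_ij = z_ij / X_j:
  a_11 = 217/620 = 0.35, a_21 = 93/620 = 0.15, a_31 = 31/620 = 0.05
  a_12 = 45/180 = 0.25, a_22 = 9/180 = 0.05, a_32 = 54/180 = 0.30
  a_13 = 108/240 = 0.45, a_23 = 12/240 = 0.05, a_33 = 24/240 = 0.10
I − A =
  [   0.65    -0.25    -0.45]
  [  -0.15     0.95    -0.05]
  [  -0.05    -0.30     0.90]
Cofactors of I−A, C_ij = (−1)^(i+j)·(minor ij) (rows/columns in the sector order above):
  C_11 = (0.95)(0.90) − (-0.05)(-0.30) = 0.8400
  C_12 = −[(-0.15)(0.90) − (-0.05)(-0.05)] = 0.1375
  C_13 = (-0.15)(-0.30) − (0.95)(-0.05) = 0.0925
  C_21 = −[(-0.25)(0.90) − (-0.45)(-0.30)] = 0.3600
  C_22 = (0.65)(0.90) − (-0.45)(-0.05) = 0.5625
  C_23 = −[(0.65)(-0.30) − (-0.25)(-0.05)] = 0.2075
  C_31 = (-0.25)(-0.05) − (-0.45)(0.95) = 0.4400
  C_32 = −[(0.65)(-0.05) − (-0.45)(-0.15)] = 0.1000
  C_33 = (0.65)(0.95) − (-0.25)(-0.15) = 0.5800
det(I−A) = Σ_j (I−A)_1j·C_1j = (0.65)(0.8400) + (-0.25)(0.1375) + (-0.45)(0.0925) = 0.4700
adj(I−A) = Cᵀ =
  [ 0.8400   0.3600   0.4400]
  [ 0.1375   0.5625   0.1000]
  [ 0.0925   0.2075   0.5800]
(I − A)⁻¹ = adj(I−A) / det(I−A) ≈
  [   1.7872     0.7660     0.9362]
  [   0.2926     1.1968     0.2128]
  [   0.1968     0.4415     1.2340]
x = (I − A)⁻¹ d = adj(I−A)·d / det(I−A), with det(I−A) = 0.4700:
  x_1 = (0.8400·470 + 0.3600·600 + 0.4400·410) / 0.4700 = 791.20 / 0.4700 ≈ 1683.40
  x_2 = (0.1375·470 + 0.5625·600 + 0.1000·410) / 0.4700 = 443.125 / 0.4700 ≈ 942.82
  x_3 = (0.0925·470 + 0.2075·600 + 0.5800·410) / 0.4700 = 405.775 / 0.4700 ≈ 863.35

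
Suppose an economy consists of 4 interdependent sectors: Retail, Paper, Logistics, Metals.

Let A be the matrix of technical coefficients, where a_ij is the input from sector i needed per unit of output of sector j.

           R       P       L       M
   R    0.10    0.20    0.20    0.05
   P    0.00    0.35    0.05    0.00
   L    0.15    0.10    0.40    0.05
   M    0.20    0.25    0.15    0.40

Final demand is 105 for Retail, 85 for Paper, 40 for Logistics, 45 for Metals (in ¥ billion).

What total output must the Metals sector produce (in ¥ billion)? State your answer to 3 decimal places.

x_M = 240.361

I − A =
  [   0.90    -0.20    -0.20    -0.05]
  [   0.00     0.65    -0.05     0.00]
  [  -0.15    -0.10     0.60    -0.05]
  [  -0.20    -0.25    -0.15     0.60]
Compute the cofactors C_ij = (−1)^(i+j)·(3×3 minor ij) of I−A; the adjugate is their transpose:
adj(I−A) = Cᵀ =
  [ 0.225500   0.093250   0.089500   0.026250]
  [ 0.005000   0.290125   0.026500   0.002625]
  [ 0.065000   0.086125   0.344500   0.034125]
  [ 0.093500   0.173500   0.127000   0.325500]
det(I−A) = Σ_j (I−A)_1j·C_1j = (0.90)(0.225500) + (-0.20)(0.005000) + (-0.20)(0.065000) + (-0.05)(0.093500) = 0.184275
(I − A)⁻¹ = adj(I−A) / det(I−A) ≈
  [   1.2237     0.5060     0.4857     0.1425]
  [   0.0271     1.5744     0.1438     0.0142]
  [   0.3527     0.4674     1.8695     0.1852]
  [   0.5074     0.9415     0.6892     1.7664]
x = (I − A)⁻¹ d = adj(I−A)·d / det(I−A), with det(I−A) = 0.184275:
  x_R = (0.225500·105 + 0.093250·85 + 0.089500·40 + 0.026250·45) / 0.184275 = 36.365 / 0.184275 ≈ 197.341
  x_P = (0.005000·105 + 0.290125·85 + 0.026500·40 + 0.002625·45) / 0.184275 = 26.36375 / 0.184275 ≈ 143.067
  x_L = (0.065000·105 + 0.086125·85 + 0.344500·40 + 0.034125·45) / 0.184275 = 29.46125 / 0.184275 ≈ 159.877
  x_M = (0.093500·105 + 0.173500·85 + 0.127000·40 + 0.325500·45) / 0.184275 = 44.2925 / 0.184275 ≈ 240.361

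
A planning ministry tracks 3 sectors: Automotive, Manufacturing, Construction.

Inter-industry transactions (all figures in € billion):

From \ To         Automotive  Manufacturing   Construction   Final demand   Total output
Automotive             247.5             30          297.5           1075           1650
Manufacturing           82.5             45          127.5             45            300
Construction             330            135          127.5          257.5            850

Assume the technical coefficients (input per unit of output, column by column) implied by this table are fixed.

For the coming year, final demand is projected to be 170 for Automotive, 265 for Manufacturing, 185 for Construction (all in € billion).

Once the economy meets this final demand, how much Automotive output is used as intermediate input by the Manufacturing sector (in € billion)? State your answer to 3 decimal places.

Technical coefficients a_ij = z_ij / X_j:
  a_11 = 247.5/1650 = 0.15, a_21 = 82.5/1650 = 0.05, a_31 = 330/1650 = 0.20
  a_12 = 30/300 = 0.10, a_22 = 45/300 = 0.15, a_32 = 135/300 = 0.45
  a_13 = 297.5/850 = 0.35, a_23 = 127.5/850 = 0.15, a_33 = 127.5/850 = 0.15
I − A =
  [   0.85    -0.10    -0.35]
  [  -0.05     0.85    -0.15]
  [  -0.20    -0.45     0.85]
Cofactors of I−A, C_ij = (−1)^(i+j)·(minor ij) (rows/columns in the sector order above):
  C_11 = (0.85)(0.85) − (-0.15)(-0.45) = 0.6550
  C_12 = −[(-0.05)(0.85) − (-0.15)(-0.20)] = 0.0725
  C_13 = (-0.05)(-0.45) − (0.85)(-0.20) = 0.1925
  C_21 = −[(-0.10)(0.85) − (-0.35)(-0.45)] = 0.2425
  C_22 = (0.85)(0.85) − (-0.35)(-0.20) = 0.6525
  C_23 = −[(0.85)(-0.45) − (-0.10)(-0.20)] = 0.4025
  C_31 = (-0.10)(-0.15) − (-0.35)(0.85) = 0.3125
  C_32 = −[(0.85)(-0.15) − (-0.35)(-0.05)] = 0.1450
  C_33 = (0.85)(0.85) − (-0.10)(-0.05) = 0.7175
det(I−A) = Σ_j (I−A)_1j·C_1j = (0.85)(0.6550) + (-0.10)(0.0725) + (-0.35)(0.1925) = 0.482125
adj(I−A) = Cᵀ =
  [ 0.6550   0.2425   0.3125]
  [ 0.0725   0.6525   0.1450]
  [ 0.1925   0.4025   0.7175]
(I − A)⁻¹ = adj(I−A) / det(I−A) ≈
  [   1.3586     0.5030     0.6482]
  [   0.1504     1.3534     0.3008]
  [   0.3993     0.8348     1.4882]
First solve x = (I − A)⁻¹ d = adj(I−A)·d / det(I−A); in particular x_2 = (0.0725·170 + 0.6525·265 + 0.1450·185) / 0.482125 = 212.0625 / 0.482125 ≈ 439.84962.
Intermediate flow from 1 to 2: z_12 = a_12 · x_2 = 0.10 × 212.0625 / 0.482125 = 21.20625 / 0.482125 ≈ 43.985.

z_12 = 43.985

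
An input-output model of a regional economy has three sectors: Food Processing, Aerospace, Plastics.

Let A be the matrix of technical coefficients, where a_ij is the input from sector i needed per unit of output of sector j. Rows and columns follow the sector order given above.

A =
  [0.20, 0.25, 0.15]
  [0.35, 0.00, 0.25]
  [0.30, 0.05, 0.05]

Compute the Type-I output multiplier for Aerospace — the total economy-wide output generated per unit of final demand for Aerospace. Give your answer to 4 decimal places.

I − A =
  [   0.80    -0.25    -0.15]
  [  -0.35     1.00    -0.25]
  [  -0.30    -0.05     0.95]
Cofactors of I−A, C_ij = (−1)^(i+j)·(minor ij) (rows/columns in the sector order above):
  C_11 = (1.00)(0.95) − (-0.25)(-0.05) = 0.9375
  C_12 = −[(-0.35)(0.95) − (-0.25)(-0.30)] = 0.4075
  C_13 = (-0.35)(-0.05) − (1.00)(-0.30) = 0.3175
  C_21 = −[(-0.25)(0.95) − (-0.15)(-0.05)] = 0.2450
  C_22 = (0.80)(0.95) − (-0.15)(-0.30) = 0.7150
  C_23 = −[(0.80)(-0.05) − (-0.25)(-0.30)] = 0.1150
  C_31 = (-0.25)(-0.25) − (-0.15)(1.00) = 0.2125
  C_32 = −[(0.80)(-0.25) − (-0.15)(-0.35)] = 0.2525
  C_33 = (0.80)(1.00) − (-0.25)(-0.35) = 0.7125
det(I−A) = Σ_j (I−A)_1j·C_1j = (0.80)(0.9375) + (-0.25)(0.4075) + (-0.15)(0.3175) = 0.6005
adj(I−A) = Cᵀ =
  [ 0.9375   0.2450   0.2125]
  [ 0.4075   0.7150   0.2525]
  [ 0.3175   0.1150   0.7125]
(I − A)⁻¹ = adj(I−A) / det(I−A) ≈
  [   1.56120     0.40799     0.35387]
  [   0.67860     1.19067     0.42048]
  [   0.52873     0.19151     1.18651]
The output multiplier for sector j is the column-j sum of the Leontief inverse (I − A)⁻¹ = adj(I−A) / det(I−A).
Column A of adj(I−A): (0.2450, 0.7150, 0.1150); det(I−A) = 0.6005.
m_A = (0.2450 + 0.7150 + 0.1150) / 0.6005 = 1.075 / 0.6005 ≈ 1.7902.

m_A = 1.7902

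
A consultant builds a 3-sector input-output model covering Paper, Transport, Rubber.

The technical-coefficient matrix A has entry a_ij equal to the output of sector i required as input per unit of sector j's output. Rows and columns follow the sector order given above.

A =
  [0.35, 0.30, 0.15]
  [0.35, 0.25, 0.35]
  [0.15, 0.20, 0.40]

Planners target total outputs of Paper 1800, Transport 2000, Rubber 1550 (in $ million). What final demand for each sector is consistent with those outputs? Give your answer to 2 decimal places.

I − A =
  [   0.65    -0.30    -0.15]
  [  -0.35     0.75    -0.35]
  [  -0.15    -0.20     0.60]
d = (I − A) x:
  d_1 = (+0.65)·1800 + (-0.30)·2000 + (-0.15)·1550 = 337.50
  d_2 = (-0.35)·1800 + (+0.75)·2000 + (-0.35)·1550 = 327.50
  d_3 = (-0.15)·1800 + (-0.20)·2000 + (+0.60)·1550 = 260.00

d_1 = 337.50, d_2 = 327.50, d_3 = 260.00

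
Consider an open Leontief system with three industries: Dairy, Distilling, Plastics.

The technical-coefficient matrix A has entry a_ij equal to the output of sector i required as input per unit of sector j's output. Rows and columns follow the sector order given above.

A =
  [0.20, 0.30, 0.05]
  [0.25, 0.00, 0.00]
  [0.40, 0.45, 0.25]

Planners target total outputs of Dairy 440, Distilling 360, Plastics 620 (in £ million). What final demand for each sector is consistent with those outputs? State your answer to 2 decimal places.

I − A =
  [   0.80    -0.30    -0.05]
  [  -0.25     1.00     0.00]
  [  -0.40    -0.45     0.75]
d = (I − A) x:
  d_1 = (+0.80)·440 + (-0.30)·360 + (-0.05)·620 = 213.00
  d_2 = (-0.25)·440 + (+1.00)·360 + (+0.00)·620 = 250.00
  d_3 = (-0.40)·440 + (-0.45)·360 + (+0.75)·620 = 127.00

d_1 = 213.00, d_2 = 250.00, d_3 = 127.00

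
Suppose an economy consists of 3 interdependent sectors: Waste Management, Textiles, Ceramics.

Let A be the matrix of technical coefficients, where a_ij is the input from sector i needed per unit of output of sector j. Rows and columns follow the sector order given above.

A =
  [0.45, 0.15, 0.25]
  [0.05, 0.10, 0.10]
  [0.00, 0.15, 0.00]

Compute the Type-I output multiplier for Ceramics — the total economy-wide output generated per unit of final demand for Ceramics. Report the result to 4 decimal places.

I − A =
  [   0.55    -0.15    -0.25]
  [  -0.05     0.90    -0.10]
  [   0.00    -0.15     1.00]
Cofactors of I−A, C_ij = (−1)^(i+j)·(minor ij) (rows/columns in the sector order above):
  C_11 = (0.90)(1.00) − (-0.10)(-0.15) = 0.8850
  C_12 = −[(-0.05)(1.00) − (-0.10)(0.00)] = 0.0500
  C_13 = (-0.05)(-0.15) − (0.90)(0.00) = 0.0075
  C_21 = −[(-0.15)(1.00) − (-0.25)(-0.15)] = 0.1875
  C_22 = (0.55)(1.00) − (-0.25)(0.00) = 0.5500
  C_23 = −[(0.55)(-0.15) − (-0.15)(0.00)] = 0.0825
  C_31 = (-0.15)(-0.10) − (-0.25)(0.90) = 0.2400
  C_32 = −[(0.55)(-0.10) − (-0.25)(-0.05)] = 0.0675
  C_33 = (0.55)(0.90) − (-0.15)(-0.05) = 0.4875
det(I−A) = Σ_j (I−A)_1j·C_1j = (0.55)(0.8850) + (-0.15)(0.0500) + (-0.25)(0.0075) = 0.477375
adj(I−A) = Cᵀ =
  [ 0.8850   0.1875   0.2400]
  [ 0.0500   0.5500   0.0675]
  [ 0.0075   0.0825   0.4875]
(I − A)⁻¹ = adj(I−A) / det(I−A) ≈
  [   1.85389     0.39277     0.50275]
  [   0.10474     1.15213     0.14140]
  [   0.01571     0.17282     1.02121]
The output multiplier for sector j is the column-j sum of the Leontief inverse (I − A)⁻¹ = adj(I−A) / det(I−A).
Column 3 of adj(I−A): (0.2400, 0.0675, 0.4875); det(I−A) = 0.477375.
m_3 = (0.2400 + 0.0675 + 0.4875) / 0.477375 = 0.795 / 0.477375 ≈ 1.6654.

m_3 = 1.6654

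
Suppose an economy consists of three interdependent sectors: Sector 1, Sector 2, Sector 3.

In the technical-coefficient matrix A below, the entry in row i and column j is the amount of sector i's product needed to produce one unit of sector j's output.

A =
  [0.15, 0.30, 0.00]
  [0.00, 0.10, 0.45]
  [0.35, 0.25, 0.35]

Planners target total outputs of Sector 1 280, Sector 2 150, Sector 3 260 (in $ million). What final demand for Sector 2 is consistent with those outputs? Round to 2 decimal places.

I − A =
  [   0.85    -0.30     0.00]
  [   0.00     0.90    -0.45]
  [  -0.35    -0.25     0.65]
d = (I − A) x:
  d_1 = (+0.85)·280 + (-0.30)·150 + (+0.00)·260 = 193.00
  d_2 = (+0.00)·280 + (+0.90)·150 + (-0.45)·260 = 18.00
  d_3 = (-0.35)·280 + (-0.25)·150 + (+0.65)·260 = 33.50

d_2 = 18.00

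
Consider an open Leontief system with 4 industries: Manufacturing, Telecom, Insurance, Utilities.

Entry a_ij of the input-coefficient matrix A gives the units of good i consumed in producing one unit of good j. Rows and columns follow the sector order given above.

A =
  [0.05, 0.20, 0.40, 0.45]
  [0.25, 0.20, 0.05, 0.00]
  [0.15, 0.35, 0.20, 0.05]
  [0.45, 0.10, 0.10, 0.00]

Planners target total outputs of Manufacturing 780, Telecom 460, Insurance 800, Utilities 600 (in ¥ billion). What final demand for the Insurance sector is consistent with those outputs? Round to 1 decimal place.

I − A =
  [   0.95    -0.20    -0.40    -0.45]
  [  -0.25     0.80    -0.05     0.00]
  [  -0.15    -0.35     0.80    -0.05]
  [  -0.45    -0.10    -0.10     1.00]
d = (I − A) x:
  d_M = (+0.95)·780 + (-0.20)·460 + (-0.40)·800 + (-0.45)·600 = 59.0
  d_T = (-0.25)·780 + (+0.80)·460 + (-0.05)·800 + (+0.00)·600 = 133.0
  d_I = (-0.15)·780 + (-0.35)·460 + (+0.80)·800 + (-0.05)·600 = 332.0
  d_U = (-0.45)·780 + (-0.10)·460 + (-0.10)·800 + (+1.00)·600 = 123.0

d_I = 332.0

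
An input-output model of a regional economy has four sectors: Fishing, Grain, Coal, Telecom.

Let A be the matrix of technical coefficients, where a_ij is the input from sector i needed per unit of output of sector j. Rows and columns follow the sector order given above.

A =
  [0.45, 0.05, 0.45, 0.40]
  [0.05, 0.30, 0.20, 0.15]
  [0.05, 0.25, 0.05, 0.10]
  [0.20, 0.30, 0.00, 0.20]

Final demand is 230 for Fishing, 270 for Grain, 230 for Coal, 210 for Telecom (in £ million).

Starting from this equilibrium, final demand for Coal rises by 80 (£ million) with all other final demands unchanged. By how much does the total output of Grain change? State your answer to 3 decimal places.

Δx_2 = 52.630

I − A =
  [   0.55    -0.05    -0.45    -0.40]
  [  -0.05     0.70    -0.20    -0.15]
  [  -0.05    -0.25     0.95    -0.10]
  [  -0.20    -0.30     0.00     0.80]
Compute the cofactors C_ij = (−1)^(i+j)·(3×3 minor ij) of I−A; the adjugate is their transpose:
adj(I−A) = Cᵀ =
  [ 0.44325   0.25550   0.26375   0.30250]
  [ 0.07850   0.31500   0.10350   0.11125]
  [ 0.05875   0.11550   0.21775   0.07825]
  [ 0.14025   0.18200   0.10475   0.31400]
det(I−A) = Σ_j (I−A)_1j·C_1j = (0.55)(0.44325) + (-0.05)(0.07850) + (-0.45)(0.05875) + (-0.40)(0.14025) = 0.157325
(I − A)⁻¹ = adj(I−A) / det(I−A) ≈
  [   2.8174     1.6240     1.6765     1.9228]
  [   0.4990     2.0022     0.6579     0.7071]
  [   0.3734     0.7341     1.3841     0.4974]
  [   0.8915     1.1568     0.6658     1.9959]
Δx = (I − A)⁻¹ Δd with Δd having +80 in the Coal component and 0 elsewhere.
So Δx_2 = L_23 · (+80), where L_23 = adj(I−A)_23 / det(I−A) = 0.10350 / 0.157325.
Δx_2 = 0.10350 × (+80) / 0.157325 = 8.28 / 0.157325 ≈ 52.630.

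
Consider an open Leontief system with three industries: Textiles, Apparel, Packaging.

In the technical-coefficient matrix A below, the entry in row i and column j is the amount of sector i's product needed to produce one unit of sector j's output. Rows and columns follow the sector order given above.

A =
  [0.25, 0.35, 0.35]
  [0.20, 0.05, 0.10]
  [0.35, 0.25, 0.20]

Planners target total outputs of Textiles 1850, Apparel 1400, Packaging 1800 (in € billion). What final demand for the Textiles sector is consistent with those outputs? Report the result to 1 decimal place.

d_T = 267.5

I − A =
  [   0.75    -0.35    -0.35]
  [  -0.20     0.95    -0.10]
  [  -0.35    -0.25     0.80]
d = (I − A) x:
  d_T = (+0.75)·1850 + (-0.35)·1400 + (-0.35)·1800 = 267.5
  d_A = (-0.20)·1850 + (+0.95)·1400 + (-0.10)·1800 = 780.0
  d_P = (-0.35)·1850 + (-0.25)·1400 + (+0.80)·1800 = 442.5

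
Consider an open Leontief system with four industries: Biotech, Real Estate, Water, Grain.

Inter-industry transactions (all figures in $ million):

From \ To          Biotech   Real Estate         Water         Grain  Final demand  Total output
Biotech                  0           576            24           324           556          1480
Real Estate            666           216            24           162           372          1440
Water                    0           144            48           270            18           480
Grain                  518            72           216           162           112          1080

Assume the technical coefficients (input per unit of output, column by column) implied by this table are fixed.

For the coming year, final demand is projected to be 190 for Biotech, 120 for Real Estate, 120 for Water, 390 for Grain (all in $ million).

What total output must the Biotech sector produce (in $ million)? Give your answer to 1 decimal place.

x_B = 922.7

Technical coefficients a_ij = z_ij / X_j:
  a_BB = 0/1480 = 0.00, a_RB = 666/1480 = 0.45, a_WB = 0/1480 = 0.00, a_GB = 518/1480 = 0.35
  a_BR = 576/1440 = 0.40, a_RR = 216/1440 = 0.15, a_WR = 144/1440 = 0.10, a_GR = 72/1440 = 0.05
  a_BW = 24/480 = 0.05, a_RW = 24/480 = 0.05, a_WW = 48/480 = 0.10, a_GW = 216/480 = 0.45
  a_BG = 324/1080 = 0.30, a_RG = 162/1080 = 0.15, a_WG = 270/1080 = 0.25, a_GG = 162/1080 = 0.15
I − A =
  [   1.00    -0.40    -0.05    -0.30]
  [  -0.45     0.85    -0.05    -0.15]
  [   0.00    -0.10     0.90    -0.25]
  [  -0.35    -0.05    -0.45     0.85]
Compute the cofactors C_ij = (−1)^(i+j)·(3×3 minor ij) of I−A; the adjugate is their transpose:
adj(I−A) = Cᵀ =
  [ 0.536250   0.292875   0.195250   0.298375]
  [ 0.345250   0.553625   0.187250   0.274625]
  [ 0.123500   0.122000   0.445000   0.196000]
  [ 0.306500   0.217750   0.327000   0.595750]
det(I−A) = Σ_j (I−A)_1j·C_1j = (1.00)(0.536250) + (-0.40)(0.345250) + (-0.05)(0.123500) + (-0.30)(0.306500) = 0.300025
(I − A)⁻¹ = adj(I−A) / det(I−A) ≈
  [   1.7874     0.9762     0.6508     0.9945]
  [   1.1507     1.8453     0.6241     0.9153]
  [   0.4116     0.4066     1.4832     0.6533]
  [   1.0216     0.7258     1.0899     1.9857]
x = (I − A)⁻¹ d = adj(I−A)·d / det(I−A), with det(I−A) = 0.300025:
  x_B = (0.536250·190 + 0.292875·120 + 0.195250·120 + 0.298375·390) / 0.300025 = 276.82875 / 0.300025 ≈ 922.7
  x_R = (0.345250·190 + 0.553625·120 + 0.187250·120 + 0.274625·390) / 0.300025 = 261.60625 / 0.300025 ≈ 871.9
  x_W = (0.123500·190 + 0.122000·120 + 0.445000·120 + 0.196000·390) / 0.300025 = 167.945 / 0.300025 ≈ 559.8
  x_G = (0.306500·190 + 0.217750·120 + 0.327000·120 + 0.595750·390) / 0.300025 = 355.9475 / 0.300025 ≈ 1186.4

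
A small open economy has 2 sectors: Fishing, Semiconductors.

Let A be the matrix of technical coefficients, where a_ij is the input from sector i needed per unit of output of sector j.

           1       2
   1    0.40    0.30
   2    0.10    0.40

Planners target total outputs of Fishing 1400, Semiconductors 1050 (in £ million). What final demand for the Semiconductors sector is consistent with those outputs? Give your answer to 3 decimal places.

d_2 = 490.000

I − A =
  [   0.60    -0.30]
  [  -0.10     0.60]
d = (I − A) x:
  d_1 = (+0.60)·1400 + (-0.30)·1050 = 525.000
  d_2 = (-0.10)·1400 + (+0.60)·1050 = 490.000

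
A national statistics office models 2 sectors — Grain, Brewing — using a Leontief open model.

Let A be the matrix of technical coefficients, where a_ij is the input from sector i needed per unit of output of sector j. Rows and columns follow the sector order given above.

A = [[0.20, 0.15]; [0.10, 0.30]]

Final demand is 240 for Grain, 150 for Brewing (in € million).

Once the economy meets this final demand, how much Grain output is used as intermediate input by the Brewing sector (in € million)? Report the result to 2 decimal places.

z_12 = 39.63

I − A =
  [   0.80    -0.15]
  [  -0.10     0.70]
det(I−A) = (0.80)(0.70) − (-0.15)(-0.10) = 0.5450
adj(I−A) = [[0.70, 0.15], [0.10, 0.80]]
(I − A)⁻¹ = adj(I−A) / det(I−A) ≈
  [   1.2844     0.2752]
  [   0.1835     1.4679]
First solve x = (I − A)⁻¹ d = adj(I−A)·d / det(I−A); in particular x_2 = (0.10·240 + 0.80·150) / 0.5450 = 144.00 / 0.5450 ≈ 264.2202.
Intermediate flow from 1 to 2: z_12 = a_12 · x_2 = 0.15 × 144.00 / 0.5450 = 21.60 / 0.5450 ≈ 39.63.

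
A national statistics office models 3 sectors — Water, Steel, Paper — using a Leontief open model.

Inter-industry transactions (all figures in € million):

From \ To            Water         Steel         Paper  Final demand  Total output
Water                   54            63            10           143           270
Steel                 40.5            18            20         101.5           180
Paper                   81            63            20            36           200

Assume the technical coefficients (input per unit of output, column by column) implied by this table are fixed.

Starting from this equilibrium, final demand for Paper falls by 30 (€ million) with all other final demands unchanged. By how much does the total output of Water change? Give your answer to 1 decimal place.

Technical coefficients a_ij = z_ij / X_j:
  a_WW = 54/270 = 0.20, a_SW = 40.5/270 = 0.15, a_PW = 81/270 = 0.30
  a_WS = 63/180 = 0.35, a_SS = 18/180 = 0.10, a_PS = 63/180 = 0.35
  a_WP = 10/200 = 0.05, a_SP = 20/200 = 0.10, a_PP = 20/200 = 0.10
I − A =
  [   0.80    -0.35    -0.05]
  [  -0.15     0.90    -0.10]
  [  -0.30    -0.35     0.90]
Cofactors of I−A, C_ij = (−1)^(i+j)·(minor ij) (rows/columns in the sector order above):
  C_11 = (0.90)(0.90) − (-0.10)(-0.35) = 0.7750
  C_12 = −[(-0.15)(0.90) − (-0.10)(-0.30)] = 0.1650
  C_13 = (-0.15)(-0.35) − (0.90)(-0.30) = 0.3225
  C_21 = −[(-0.35)(0.90) − (-0.05)(-0.35)] = 0.3325
  C_22 = (0.80)(0.90) − (-0.05)(-0.30) = 0.7050
  C_23 = −[(0.80)(-0.35) − (-0.35)(-0.30)] = 0.3850
  C_31 = (-0.35)(-0.10) − (-0.05)(0.90) = 0.0800
  C_32 = −[(0.80)(-0.10) − (-0.05)(-0.15)] = 0.0875
  C_33 = (0.80)(0.90) − (-0.35)(-0.15) = 0.6675
det(I−A) = Σ_j (I−A)_1j·C_1j = (0.80)(0.7750) + (-0.35)(0.1650) + (-0.05)(0.3225) = 0.546125
adj(I−A) = Cᵀ =
  [ 0.7750   0.3325   0.0800]
  [ 0.1650   0.7050   0.0875]
  [ 0.3225   0.3850   0.6675]
(I − A)⁻¹ = adj(I−A) / det(I−A) ≈
  [   1.4191     0.6088     0.1465]
  [   0.3021     1.2909     0.1602]
  [   0.5905     0.7050     1.2222]
Δx = (I − A)⁻¹ Δd with Δd having -30 in the Paper component and 0 elsewhere.
So Δx_W = L_WP · (-30), where L_WP = adj(I−A)_WP / det(I−A) = 0.0800 / 0.546125.
Δx_W = 0.0800 × (-30) / 0.546125 = -2.40 / 0.546125 ≈ -4.4.

Δx_W = -4.4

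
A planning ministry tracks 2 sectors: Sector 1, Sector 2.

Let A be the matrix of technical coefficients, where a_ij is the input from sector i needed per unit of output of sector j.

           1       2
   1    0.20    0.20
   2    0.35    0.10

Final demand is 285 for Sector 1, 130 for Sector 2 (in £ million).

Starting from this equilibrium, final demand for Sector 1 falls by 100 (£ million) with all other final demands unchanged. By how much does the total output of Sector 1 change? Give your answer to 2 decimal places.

Δx_1 = -138.46

I − A =
  [   0.80    -0.20]
  [  -0.35     0.90]
det(I−A) = (0.80)(0.90) − (-0.20)(-0.35) = 0.6500
adj(I−A) = [[0.90, 0.20], [0.35, 0.80]]
(I − A)⁻¹ = adj(I−A) / det(I−A) ≈
  [   1.3846     0.3077]
  [   0.5385     1.2308]
Δx = (I − A)⁻¹ Δd with Δd having -100 in the Sector 1 component and 0 elsewhere.
So Δx_1 = L_11 · (-100), where L_11 = adj(I−A)_11 / det(I−A) = 0.90 / 0.6500.
Δx_1 = 0.90 × (-100) / 0.6500 = -90.00 / 0.6500 ≈ -138.46.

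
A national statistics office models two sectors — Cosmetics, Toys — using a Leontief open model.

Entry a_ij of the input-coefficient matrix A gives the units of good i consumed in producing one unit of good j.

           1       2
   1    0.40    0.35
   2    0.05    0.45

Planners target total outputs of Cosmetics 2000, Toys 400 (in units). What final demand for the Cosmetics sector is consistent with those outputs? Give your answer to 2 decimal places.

d_1 = 1060.00

I − A =
  [   0.60    -0.35]
  [  -0.05     0.55]
d = (I − A) x:
  d_1 = (+0.60)·2000 + (-0.35)·400 = 1060.00
  d_2 = (-0.05)·2000 + (+0.55)·400 = 120.00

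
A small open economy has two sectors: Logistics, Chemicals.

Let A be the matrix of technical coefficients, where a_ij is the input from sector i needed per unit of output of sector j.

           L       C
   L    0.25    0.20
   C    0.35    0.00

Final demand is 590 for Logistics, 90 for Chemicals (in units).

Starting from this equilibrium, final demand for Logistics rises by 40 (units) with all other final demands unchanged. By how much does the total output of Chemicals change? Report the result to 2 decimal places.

I − A =
  [   0.75    -0.20]
  [  -0.35     1.00]
det(I−A) = (0.75)(1.00) − (-0.20)(-0.35) = 0.6800
adj(I−A) = [[1.00, 0.20], [0.35, 0.75]]
(I − A)⁻¹ = adj(I−A) / det(I−A) ≈
  [   1.4706     0.2941]
  [   0.5147     1.1029]
Δx = (I − A)⁻¹ Δd with Δd having +40 in the Logistics component and 0 elsewhere.
So Δx_C = L_CL · (+40), where L_CL = adj(I−A)_CL / det(I−A) = 0.35 / 0.6800.
Δx_C = 0.35 × (+40) / 0.6800 = 14.00 / 0.6800 ≈ 20.59.

Δx_C = 20.59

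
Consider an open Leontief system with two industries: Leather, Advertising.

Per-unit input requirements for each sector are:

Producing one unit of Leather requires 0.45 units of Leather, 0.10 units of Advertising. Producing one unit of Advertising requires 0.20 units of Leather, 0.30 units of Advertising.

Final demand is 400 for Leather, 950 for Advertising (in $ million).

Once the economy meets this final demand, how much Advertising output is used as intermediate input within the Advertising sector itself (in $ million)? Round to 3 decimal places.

I − A =
  [   0.55    -0.20]
  [  -0.10     0.70]
det(I−A) = (0.55)(0.70) − (-0.20)(-0.10) = 0.3650
adj(I−A) = [[0.70, 0.20], [0.10, 0.55]]
(I − A)⁻¹ = adj(I−A) / det(I−A) ≈
  [   1.9178     0.5479]
  [   0.2740     1.5068]
First solve x = (I − A)⁻¹ d = adj(I−A)·d / det(I−A); in particular x_A = (0.10·400 + 0.55·950) / 0.3650 = 562.50 / 0.3650 ≈ 1541.09589.
Intermediate flow from A to A: z_AA = a_AA · x_A = 0.30 × 562.50 / 0.3650 = 168.75 / 0.3650 ≈ 462.329.

z_AA = 462.329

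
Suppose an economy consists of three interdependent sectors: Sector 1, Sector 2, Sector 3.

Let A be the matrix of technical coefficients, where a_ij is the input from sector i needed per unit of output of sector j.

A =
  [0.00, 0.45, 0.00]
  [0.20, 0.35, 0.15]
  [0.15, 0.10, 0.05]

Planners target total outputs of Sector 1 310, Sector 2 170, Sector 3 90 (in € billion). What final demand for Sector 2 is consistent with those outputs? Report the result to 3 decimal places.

I − A =
  [   1.00    -0.45     0.00]
  [  -0.20     0.65    -0.15]
  [  -0.15    -0.10     0.95]
d = (I − A) x:
  d_1 = (+1.00)·310 + (-0.45)·170 + (+0.00)·90 = 233.500
  d_2 = (-0.20)·310 + (+0.65)·170 + (-0.15)·90 = 35.000
  d_3 = (-0.15)·310 + (-0.10)·170 + (+0.95)·90 = 22.000

d_2 = 35.000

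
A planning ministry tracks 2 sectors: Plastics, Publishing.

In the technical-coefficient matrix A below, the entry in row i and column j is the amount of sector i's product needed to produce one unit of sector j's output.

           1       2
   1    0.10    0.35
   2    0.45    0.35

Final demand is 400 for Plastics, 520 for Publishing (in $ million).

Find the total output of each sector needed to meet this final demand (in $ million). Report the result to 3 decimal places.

I − A =
  [   0.90    -0.35]
  [  -0.45     0.65]
det(I−A) = (0.90)(0.65) − (-0.35)(-0.45) = 0.4275
adj(I−A) = [[0.65, 0.35], [0.45, 0.90]]
(I − A)⁻¹ = adj(I−A) / det(I−A) ≈
  [   1.5205     0.8187]
  [   1.0526     2.1053]
x = (I − A)⁻¹ d = adj(I−A)·d / det(I−A), with det(I−A) = 0.4275:
  x_1 = (0.65·400 + 0.35·520) / 0.4275 = 442.00 / 0.4275 ≈ 1033.918
  x_2 = (0.45·400 + 0.90·520) / 0.4275 = 648.00 / 0.4275 ≈ 1515.789

x_1 = 1033.918, x_2 = 1515.789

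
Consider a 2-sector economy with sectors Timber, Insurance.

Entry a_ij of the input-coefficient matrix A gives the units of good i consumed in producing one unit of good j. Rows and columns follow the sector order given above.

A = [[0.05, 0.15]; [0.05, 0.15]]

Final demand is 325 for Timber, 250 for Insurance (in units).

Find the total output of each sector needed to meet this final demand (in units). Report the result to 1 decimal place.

I − A =
  [   0.95    -0.15]
  [  -0.05     0.85]
det(I−A) = (0.95)(0.85) − (-0.15)(-0.05) = 0.8000
adj(I−A) = [[0.85, 0.15], [0.05, 0.95]]
(I − A)⁻¹ = adj(I−A) / det(I−A) ≈
  [   1.0625     0.1875]
  [   0.0625     1.1875]
x = (I − A)⁻¹ d = adj(I−A)·d / det(I−A), with det(I−A) = 0.8000:
  x_1 = (0.85·325 + 0.15·250) / 0.8000 = 313.75 / 0.8000 ≈ 392.2
  x_2 = (0.05·325 + 0.95·250) / 0.8000 = 253.75 / 0.8000 ≈ 317.2

x_1 = 392.2, x_2 = 317.2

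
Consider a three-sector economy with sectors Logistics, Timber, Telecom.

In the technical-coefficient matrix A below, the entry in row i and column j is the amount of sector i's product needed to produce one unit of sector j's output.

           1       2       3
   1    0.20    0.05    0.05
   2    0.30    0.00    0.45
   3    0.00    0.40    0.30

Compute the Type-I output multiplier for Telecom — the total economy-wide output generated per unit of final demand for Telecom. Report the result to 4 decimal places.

I − A =
  [   0.80    -0.05    -0.05]
  [  -0.30     1.00    -0.45]
  [   0.00    -0.40     0.70]
Cofactors of I−A, C_ij = (−1)^(i+j)·(minor ij) (rows/columns in the sector order above):
  C_11 = (1.00)(0.70) − (-0.45)(-0.40) = 0.5200
  C_12 = −[(-0.30)(0.70) − (-0.45)(0.00)] = 0.2100
  C_13 = (-0.30)(-0.40) − (1.00)(0.00) = 0.1200
  C_21 = −[(-0.05)(0.70) − (-0.05)(-0.40)] = 0.0550
  C_22 = (0.80)(0.70) − (-0.05)(0.00) = 0.5600
  C_23 = −[(0.80)(-0.40) − (-0.05)(0.00)] = 0.3200
  C_31 = (-0.05)(-0.45) − (-0.05)(1.00) = 0.0725
  C_32 = −[(0.80)(-0.45) − (-0.05)(-0.30)] = 0.3750
  C_33 = (0.80)(1.00) − (-0.05)(-0.30) = 0.7850
det(I−A) = Σ_j (I−A)_1j·C_1j = (0.80)(0.5200) + (-0.05)(0.2100) + (-0.05)(0.1200) = 0.3995
adj(I−A) = Cᵀ =
  [ 0.5200   0.0550   0.0725]
  [ 0.2100   0.5600   0.3750]
  [ 0.1200   0.3200   0.7850]
(I − A)⁻¹ = adj(I−A) / det(I−A) ≈
  [   1.30163     0.13767     0.18148]
  [   0.52566     1.40175     0.93867]
  [   0.30038     0.80100     1.96496]
The output multiplier for sector j is the column-j sum of the Leontief inverse (I − A)⁻¹ = adj(I−A) / det(I−A).
Column 3 of adj(I−A): (0.0725, 0.3750, 0.7850); det(I−A) = 0.3995.
m_3 = (0.0725 + 0.3750 + 0.7850) / 0.3995 = 1.2325 / 0.3995 ≈ 3.0851.

m_3 = 3.0851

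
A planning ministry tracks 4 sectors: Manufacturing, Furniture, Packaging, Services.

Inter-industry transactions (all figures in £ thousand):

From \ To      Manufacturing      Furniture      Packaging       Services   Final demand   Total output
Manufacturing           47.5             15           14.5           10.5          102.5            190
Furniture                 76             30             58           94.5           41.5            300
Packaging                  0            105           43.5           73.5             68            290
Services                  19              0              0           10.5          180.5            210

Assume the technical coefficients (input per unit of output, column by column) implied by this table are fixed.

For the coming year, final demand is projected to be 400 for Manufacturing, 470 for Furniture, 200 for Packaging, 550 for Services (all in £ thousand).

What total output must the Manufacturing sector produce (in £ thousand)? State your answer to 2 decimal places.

x_1 = 744.99

Technical coefficients a_ij = z_ij / X_j:
  a_11 = 47.5/190 = 0.25, a_21 = 76/190 = 0.40, a_31 = 0/190 = 0.00, a_41 = 19/190 = 0.10
  a_12 = 15/300 = 0.05, a_22 = 30/300 = 0.10, a_32 = 105/300 = 0.35, a_42 = 0/300 = 0.00
  a_13 = 14.5/290 = 0.05, a_23 = 58/290 = 0.20, a_33 = 43.5/290 = 0.15, a_43 = 0/290 = 0.00
  a_14 = 10.5/210 = 0.05, a_24 = 94.5/210 = 0.45, a_34 = 73.5/210 = 0.35, a_44 = 10.5/210 = 0.05
I − A =
  [   0.75    -0.05    -0.05    -0.05]
  [  -0.40     0.90    -0.20    -0.45]
  [   0.00    -0.35     0.85    -0.35]
  [  -0.10     0.00     0.00     0.95]
Compute the cofactors C_ij = (−1)^(i+j)·(3×3 minor ij) of I−A; the adjugate is their transpose:
adj(I−A) = Cᵀ =
  [ 0.660250   0.057000   0.052250   0.081000]
  [ 0.368250   0.599625   0.162750   0.363375]
  [ 0.180250   0.249375   0.615500   0.354375]
  [ 0.069500   0.006000   0.005500   0.497250]
det(I−A) = Σ_j (I−A)_1j·C_1j = (0.75)(0.660250) + (-0.05)(0.368250) + (-0.05)(0.180250) + (-0.05)(0.069500) = 0.4642875
(I − A)⁻¹ = adj(I−A) / det(I−A) ≈
  [   1.4221     0.1228     0.1125     0.1745]
  [   0.7932     1.2915     0.3505     0.7827]
  [   0.3882     0.5371     1.3257     0.7633]
  [   0.1497     0.0129     0.0118     1.0710]
x = (I − A)⁻¹ d = adj(I−A)·d / det(I−A), with det(I−A) = 0.4642875:
  x_1 = (0.660250·400 + 0.057000·470 + 0.052250·200 + 0.081000·550) / 0.4642875 = 345.89 / 0.4642875 ≈ 744.99
  x_2 = (0.368250·400 + 0.599625·470 + 0.162750·200 + 0.363375·550) / 0.4642875 = 661.53 / 0.4642875 ≈ 1424.83
  x_3 = (0.180250·400 + 0.249375·470 + 0.615500·200 + 0.354375·550) / 0.4642875 = 507.3125 / 0.4642875 ≈ 1092.67
  x_4 = (0.069500·400 + 0.006000·470 + 0.005500·200 + 0.497250·550) / 0.4642875 = 305.2075 / 0.4642875 ≈ 657.37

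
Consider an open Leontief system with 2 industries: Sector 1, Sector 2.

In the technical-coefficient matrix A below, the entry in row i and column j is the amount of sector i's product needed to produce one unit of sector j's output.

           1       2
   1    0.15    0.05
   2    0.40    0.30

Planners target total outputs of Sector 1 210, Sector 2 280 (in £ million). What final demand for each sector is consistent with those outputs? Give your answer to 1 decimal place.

I − A =
  [   0.85    -0.05]
  [  -0.40     0.70]
d = (I − A) x:
  d_1 = (+0.85)·210 + (-0.05)·280 = 164.5
  d_2 = (-0.40)·210 + (+0.70)·280 = 112.0

d_1 = 164.5, d_2 = 112.0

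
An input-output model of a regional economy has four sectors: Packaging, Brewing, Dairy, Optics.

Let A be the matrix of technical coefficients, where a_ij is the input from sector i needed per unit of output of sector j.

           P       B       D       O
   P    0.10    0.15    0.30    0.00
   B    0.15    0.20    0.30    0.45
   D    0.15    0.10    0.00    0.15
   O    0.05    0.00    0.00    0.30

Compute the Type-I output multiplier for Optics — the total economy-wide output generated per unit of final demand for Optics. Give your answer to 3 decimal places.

I − A =
  [   0.90    -0.15    -0.30     0.00]
  [  -0.15     0.80    -0.30    -0.45]
  [  -0.15    -0.10     1.00    -0.15]
  [  -0.05     0.00     0.00     0.70]
Compute the cofactors C_ij = (−1)^(i+j)·(3×3 minor ij) of I−A; the adjugate is their transpose:
adj(I−A) = Cᵀ =
  [ 0.539000   0.126000   0.199500   0.123750]
  [ 0.161250   0.596250   0.227250   0.432000]
  [ 0.102750   0.079875   0.484875   0.155250]
  [ 0.038500   0.009000   0.014250   0.623250]
det(I−A) = Σ_j (I−A)_1j·C_1j = (0.90)(0.539000) + (-0.15)(0.161250) + (-0.30)(0.102750) + (0.00)(0.038500) = 0.4300875
(I − A)⁻¹ = adj(I−A) / det(I−A) ≈
  [   1.2532     0.2930     0.4639     0.2877]
  [   0.3749     1.3863     0.5284     1.0044]
  [   0.2389     0.1857     1.1274     0.3610]
  [   0.0895     0.0209     0.0331     1.4491]
The output multiplier for sector j is the column-j sum of the Leontief inverse (I − A)⁻¹ = adj(I−A) / det(I−A).
Column O of adj(I−A): (0.123750, 0.432000, 0.155250, 0.623250); det(I−A) = 0.4300875.
m_O = (0.123750 + 0.432000 + 0.155250 + 0.623250) / 0.4300875 = 1.33425 / 0.4300875 ≈ 3.102.

m_O = 3.102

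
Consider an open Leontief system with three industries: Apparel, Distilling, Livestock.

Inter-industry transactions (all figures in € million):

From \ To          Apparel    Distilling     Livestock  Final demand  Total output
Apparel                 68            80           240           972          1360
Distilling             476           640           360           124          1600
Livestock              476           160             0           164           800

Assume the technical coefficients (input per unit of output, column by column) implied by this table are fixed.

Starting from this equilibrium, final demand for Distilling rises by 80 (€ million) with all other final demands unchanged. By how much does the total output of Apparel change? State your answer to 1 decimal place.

Technical coefficients a_ij = z_ij / X_j:
  a_AA = 68/1360 = 0.05, a_DA = 476/1360 = 0.35, a_LA = 476/1360 = 0.35
  a_AD = 80/1600 = 0.05, a_DD = 640/1600 = 0.40, a_LD = 160/1600 = 0.10
  a_AL = 240/800 = 0.30, a_DL = 360/800 = 0.45, a_LL = 0/800 = 0.00
I − A =
  [   0.95    -0.05    -0.30]
  [  -0.35     0.60    -0.45]
  [  -0.35    -0.10     1.00]
Cofactors of I−A, C_ij = (−1)^(i+j)·(minor ij) (rows/columns in the sector order above):
  C_11 = (0.60)(1.00) − (-0.45)(-0.10) = 0.5550
  C_12 = −[(-0.35)(1.00) − (-0.45)(-0.35)] = 0.5075
  C_13 = (-0.35)(-0.10) − (0.60)(-0.35) = 0.2450
  C_21 = −[(-0.05)(1.00) − (-0.30)(-0.10)] = 0.0800
  C_22 = (0.95)(1.00) − (-0.30)(-0.35) = 0.8450
  C_23 = −[(0.95)(-0.10) − (-0.05)(-0.35)] = 0.1125
  C_31 = (-0.05)(-0.45) − (-0.30)(0.60) = 0.2025
  C_32 = −[(0.95)(-0.45) − (-0.30)(-0.35)] = 0.5325
  C_33 = (0.95)(0.60) − (-0.05)(-0.35) = 0.5525
det(I−A) = Σ_j (I−A)_1j·C_1j = (0.95)(0.5550) + (-0.05)(0.5075) + (-0.30)(0.2450) = 0.428375
adj(I−A) = Cᵀ =
  [ 0.5550   0.0800   0.2025]
  [ 0.5075   0.8450   0.5325]
  [ 0.2450   0.1125   0.5525]
(I − A)⁻¹ = adj(I−A) / det(I−A) ≈
  [   1.2956     0.1868     0.4727]
  [   1.1847     1.9726     1.2431]
  [   0.5719     0.2626     1.2898]
Δx = (I − A)⁻¹ Δd with Δd having +80 in the Distilling component and 0 elsewhere.
So Δx_A = L_AD · (+80), where L_AD = adj(I−A)_AD / det(I−A) = 0.0800 / 0.428375.
Δx_A = 0.0800 × (+80) / 0.428375 = 6.40 / 0.428375 ≈ 14.9.

Δx_A = 14.9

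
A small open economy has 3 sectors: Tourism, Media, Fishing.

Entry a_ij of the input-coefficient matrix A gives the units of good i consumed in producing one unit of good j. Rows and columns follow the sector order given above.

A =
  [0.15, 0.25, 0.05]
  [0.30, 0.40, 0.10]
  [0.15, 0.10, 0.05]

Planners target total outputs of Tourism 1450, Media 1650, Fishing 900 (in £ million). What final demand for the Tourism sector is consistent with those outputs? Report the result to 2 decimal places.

I − A =
  [   0.85    -0.25    -0.05]
  [  -0.30     0.60    -0.10]
  [  -0.15    -0.10     0.95]
d = (I − A) x:
  d_T = (+0.85)·1450 + (-0.25)·1650 + (-0.05)·900 = 775.00
  d_M = (-0.30)·1450 + (+0.60)·1650 + (-0.10)·900 = 465.00
  d_F = (-0.15)·1450 + (-0.10)·1650 + (+0.95)·900 = 472.50

d_T = 775.00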